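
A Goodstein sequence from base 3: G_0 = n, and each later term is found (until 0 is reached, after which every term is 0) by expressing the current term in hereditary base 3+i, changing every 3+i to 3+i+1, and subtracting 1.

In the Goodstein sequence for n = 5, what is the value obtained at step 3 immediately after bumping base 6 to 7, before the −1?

5 —HB3→ 3 + 2 —bump→ 4 + 2 = 6 —(−1)→ 5
5 —HB4→ 4 + 1 —bump→ 5 + 1 = 6 —(−1)→ 5
5 —HB5→ 5 —bump→ 6 = 6 —(−1)→ 5
5 —HB6→ 5 —bump→ 5 = 5 —(−1)→ 4

5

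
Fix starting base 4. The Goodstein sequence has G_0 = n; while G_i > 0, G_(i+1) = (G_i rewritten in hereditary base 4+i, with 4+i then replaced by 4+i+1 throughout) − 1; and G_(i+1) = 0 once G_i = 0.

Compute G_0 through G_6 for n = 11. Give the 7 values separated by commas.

11, 12, 13, 14, 15, 15, 15

11 —HB4→ 2·4 + 3 —bump→ 2·5 + 3 = 13 —(−1)→ 12
12 —HB5→ 2·5 + 2 —bump→ 2·6 + 2 = 14 —(−1)→ 13
13 —HB6→ 2·6 + 1 —bump→ 2·7 + 1 = 15 —(−1)→ 14
14 —HB7→ 2·7 —bump→ 2·8 = 16 —(−1)→ 15
15 —HB8→ 8 + 7 —bump→ 9 + 7 = 16 —(−1)→ 15
15 —HB9→ 9 + 6 —bump→ 10 + 6 = 16 —(−1)→ 15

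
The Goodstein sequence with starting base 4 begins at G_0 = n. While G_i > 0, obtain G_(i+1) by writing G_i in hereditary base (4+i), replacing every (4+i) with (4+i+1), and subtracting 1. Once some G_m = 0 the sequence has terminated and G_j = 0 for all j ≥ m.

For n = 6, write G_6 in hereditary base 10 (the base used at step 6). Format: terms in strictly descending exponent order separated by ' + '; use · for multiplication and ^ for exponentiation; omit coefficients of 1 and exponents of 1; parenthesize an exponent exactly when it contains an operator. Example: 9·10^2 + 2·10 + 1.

base 4: 6 = 4 + 2; at 5: 5 + 2 = 7; next = 6
base 5: 6 = 5 + 1; at 6: 6 + 1 = 7; next = 6
base 6: 6 = 6; at 7: 7 = 7; next = 6
base 7: 6 = 6; at 8: 6 = 6; next = 5
base 8: 5 = 5; at 9: 5 = 5; next = 4
base 9: 4 = 4; at 10: 4 = 4; next = 3
base 10: 3 = 3; at 11: 3 = 3; next = 2

3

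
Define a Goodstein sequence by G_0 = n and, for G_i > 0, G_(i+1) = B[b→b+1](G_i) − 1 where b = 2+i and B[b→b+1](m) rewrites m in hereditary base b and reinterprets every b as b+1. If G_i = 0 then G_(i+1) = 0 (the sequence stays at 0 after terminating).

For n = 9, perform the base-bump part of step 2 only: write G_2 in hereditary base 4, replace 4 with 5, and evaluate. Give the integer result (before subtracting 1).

9843

step 0: 9 = 2^(2 + 1) + 1; sub 3 for 2: 3^(3 + 1) + 1; = 82; G_1 = 82−1 = 81
step 1: 81 = 3^(3 + 1); sub 4 for 3: 4^(4 + 1); = 1024; G_2 = 1024−1 = 1023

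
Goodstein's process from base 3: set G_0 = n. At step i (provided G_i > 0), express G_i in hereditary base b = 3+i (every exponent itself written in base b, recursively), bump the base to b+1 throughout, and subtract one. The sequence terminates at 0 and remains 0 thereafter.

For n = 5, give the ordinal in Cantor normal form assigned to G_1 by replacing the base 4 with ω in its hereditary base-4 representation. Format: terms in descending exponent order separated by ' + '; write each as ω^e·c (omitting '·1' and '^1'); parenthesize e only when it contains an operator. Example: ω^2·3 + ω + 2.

5 —HB3→ 3 + 2 —bump→ 4 + 2 = 6 —(−1)→ 5
5 —HB4→ 4 + 1 —bump→ 5 + 1 = 6 —(−1)→ 5

ω + 1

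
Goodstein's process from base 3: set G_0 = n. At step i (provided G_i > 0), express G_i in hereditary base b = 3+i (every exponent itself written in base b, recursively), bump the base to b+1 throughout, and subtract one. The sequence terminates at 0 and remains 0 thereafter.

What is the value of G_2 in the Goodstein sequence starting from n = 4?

4

(0) 4|_3 = 3 + 1 ↦ 4 + 1|_4 = 5 ⇒ 4
(1) 4|_4 = 4 ↦ 5|_5 = 5 ⇒ 4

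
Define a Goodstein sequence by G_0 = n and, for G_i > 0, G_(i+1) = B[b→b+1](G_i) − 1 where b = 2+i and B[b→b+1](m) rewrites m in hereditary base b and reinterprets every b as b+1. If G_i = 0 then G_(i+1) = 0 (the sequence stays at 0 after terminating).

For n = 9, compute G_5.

2471826

i=0: 9 = 2^(2 + 1) + 1 (b=2); 2→3: 3^(3 + 1) + 1 = 82; 82−1 = 81
i=1: 81 = 3^(3 + 1) (b=3); 3→4: 4^(4 + 1) = 1024; 1024−1 = 1023
i=2: 1023 = 3·4^4 + 3·4^3 + 3·4^2 + 3·4 + 3 (b=4); 4→5: 3·5^5 + 3·5^3 + 3·5^2 + 3·5 + 3 = 9843; 9843−1 = 9842
i=3: 9842 = 3·5^5 + 3·5^3 + 3·5^2 + 3·5 + 2 (b=5); 5→6: 3·6^6 + 3·6^3 + 3·6^2 + 3·6 + 2 = 140744; 140744−1 = 140743
i=4: 140743 = 3·6^6 + 3·6^3 + 3·6^2 + 3·6 + 1 (b=6); 6→7: 3·7^7 + 3·7^3 + 3·7^2 + 3·7 + 1 = 2471827; 2471827−1 = 2471826
i=5: 2471826 = 3·7^7 + 3·7^3 + 3·7^2 + 3·7 (b=7); 7→8: 3·8^8 + 3·8^3 + 3·8^2 + 3·8 = 50333400; 50333400−1 = 50333399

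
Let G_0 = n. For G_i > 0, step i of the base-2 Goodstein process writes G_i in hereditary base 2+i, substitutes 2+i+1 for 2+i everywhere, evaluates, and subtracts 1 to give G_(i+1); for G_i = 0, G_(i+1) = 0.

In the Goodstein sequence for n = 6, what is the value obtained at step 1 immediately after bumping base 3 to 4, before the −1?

258

6 —HB2→ 2^2 + 2 —bump→ 3^3 + 3 = 30 —(−1)→ 29
29 —HB3→ 3^3 + 2 —bump→ 4^4 + 2 = 258 —(−1)→ 257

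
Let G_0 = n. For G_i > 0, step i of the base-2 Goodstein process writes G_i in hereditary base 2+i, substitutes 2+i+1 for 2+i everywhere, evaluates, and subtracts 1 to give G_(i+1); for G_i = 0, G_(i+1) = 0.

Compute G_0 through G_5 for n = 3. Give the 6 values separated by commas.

base 2: 3 = 2 + 1; at 3: 3 + 1 = 4; next = 3
base 3: 3 = 3; at 4: 4 = 4; next = 3
base 4: 3 = 3; at 5: 3 = 3; next = 2
base 5: 2 = 2; at 6: 2 = 2; next = 1
base 6: 1 = 1; at 7: 1 = 1; next = 0

3, 3, 3, 2, 1, 0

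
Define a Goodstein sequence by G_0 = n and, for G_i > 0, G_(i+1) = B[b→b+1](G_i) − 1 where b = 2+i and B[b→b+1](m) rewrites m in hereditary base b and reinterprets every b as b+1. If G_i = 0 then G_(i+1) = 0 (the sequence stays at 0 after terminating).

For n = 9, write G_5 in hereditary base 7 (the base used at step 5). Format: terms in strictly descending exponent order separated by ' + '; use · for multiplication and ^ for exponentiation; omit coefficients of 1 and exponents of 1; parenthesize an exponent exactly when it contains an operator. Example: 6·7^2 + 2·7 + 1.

3·7^7 + 3·7^3 + 3·7^2 + 3·7

[0] 9 ≡ 2^(2 + 1) + 1 (base 2). Lift 3: 82. −1: 81.
[1] 81 ≡ 3^(3 + 1) (base 3). Lift 4: 1024. −1: 1023.
[2] 1023 ≡ 3·4^4 + 3·4^3 + 3·4^2 + 3·4 + 3 (base 4). Lift 5: 9843. −1: 9842.
[3] 9842 ≡ 3·5^5 + 3·5^3 + 3·5^2 + 3·5 + 2 (base 5). Lift 6: 140744. −1: 140743.
[4] 140743 ≡ 3·6^6 + 3·6^3 + 3·6^2 + 3·6 + 1 (base 6). Lift 7: 2471827. −1: 2471826.
[5] 2471826 ≡ 3·7^7 + 3·7^3 + 3·7^2 + 3·7 (base 7). Lift 8: 50333400. −1: 50333399.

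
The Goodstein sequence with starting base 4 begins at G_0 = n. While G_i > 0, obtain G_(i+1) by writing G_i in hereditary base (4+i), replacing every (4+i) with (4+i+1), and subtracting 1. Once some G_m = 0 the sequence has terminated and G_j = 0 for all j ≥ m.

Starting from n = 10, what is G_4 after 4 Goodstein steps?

13

i=0: 10 = 2·4 + 2 (b=4); 4→5: 2·5 + 2 = 12; 12−1 = 11
i=1: 11 = 2·5 + 1 (b=5); 5→6: 2·6 + 1 = 13; 13−1 = 12
i=2: 12 = 2·6 (b=6); 6→7: 2·7 = 14; 14−1 = 13
i=3: 13 = 7 + 6 (b=7); 7→8: 8 + 6 = 14; 14−1 = 13
i=4: 13 = 8 + 5 (b=8); 8→9: 9 + 5 = 14; 14−1 = 13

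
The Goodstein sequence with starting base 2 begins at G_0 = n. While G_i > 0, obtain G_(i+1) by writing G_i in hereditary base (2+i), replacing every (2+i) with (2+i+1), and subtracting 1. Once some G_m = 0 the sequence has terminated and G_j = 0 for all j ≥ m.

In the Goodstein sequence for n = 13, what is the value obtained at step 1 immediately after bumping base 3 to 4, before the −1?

1280

G_0=13  [base 2] 2^(2 + 1) + 2^2 + 1  →[2↦3]→  3^(3 + 1) + 3^3 + 1 = 109  −1 ⇒ G_1=108
G_1=108  [base 3] 3^(3 + 1) + 3^3  →[3↦4]→  4^(4 + 1) + 4^4 = 1280  −1 ⇒ G_2=1279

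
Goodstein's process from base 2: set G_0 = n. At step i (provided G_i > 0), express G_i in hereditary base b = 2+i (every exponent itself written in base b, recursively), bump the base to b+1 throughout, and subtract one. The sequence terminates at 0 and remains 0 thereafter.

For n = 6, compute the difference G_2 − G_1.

228

[0] 6 ≡ 2^2 + 2 (base 2). Lift 3: 30. −1: 29.
[1] 29 ≡ 3^3 + 2 (base 3). Lift 4: 258. −1: 257.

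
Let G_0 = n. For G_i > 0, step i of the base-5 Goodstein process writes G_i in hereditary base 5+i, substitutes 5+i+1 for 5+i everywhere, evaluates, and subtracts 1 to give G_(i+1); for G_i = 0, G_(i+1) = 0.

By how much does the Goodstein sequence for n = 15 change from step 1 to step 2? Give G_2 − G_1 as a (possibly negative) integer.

1

i=0: 15 = 3·5 (b=5); 5→6: 3·6 = 18; 18−1 = 17
i=1: 17 = 2·6 + 5 (b=6); 6→7: 2·7 + 5 = 19; 19−1 = 18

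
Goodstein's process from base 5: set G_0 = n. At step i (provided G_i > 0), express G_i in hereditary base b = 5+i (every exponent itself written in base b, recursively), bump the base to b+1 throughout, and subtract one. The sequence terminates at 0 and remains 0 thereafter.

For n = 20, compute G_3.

base 5: 20 = 4·5; at 6: 4·6 = 24; next = 23
base 6: 23 = 3·6 + 5; at 7: 3·7 + 5 = 26; next = 25
base 7: 25 = 3·7 + 4; at 8: 3·8 + 4 = 28; next = 27
base 8: 27 = 3·8 + 3; at 9: 3·9 + 3 = 30; next = 29

27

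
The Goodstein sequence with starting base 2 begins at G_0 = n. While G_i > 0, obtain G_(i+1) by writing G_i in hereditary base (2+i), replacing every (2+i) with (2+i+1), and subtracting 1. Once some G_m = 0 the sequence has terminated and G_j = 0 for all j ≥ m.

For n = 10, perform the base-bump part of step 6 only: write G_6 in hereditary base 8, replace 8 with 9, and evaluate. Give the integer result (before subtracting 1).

[0] 10 ≡ 2^(2 + 1) + 2 (base 2). Lift 3: 84. −1: 83.
[1] 83 ≡ 3^(3 + 1) + 2 (base 3). Lift 4: 1026. −1: 1025.
[2] 1025 ≡ 4^(4 + 1) + 1 (base 4). Lift 5: 15626. −1: 15625.
[3] 15625 ≡ 5^(5 + 1) (base 5). Lift 6: 279936. −1: 279935.
[4] 279935 ≡ 5·6^6 + 5·6^5 + 5·6^4 + 5·6^3 + 5·6^2 + 5·6 + 5 (base 6). Lift 7: 4215755. −1: 4215754.
[5] 4215754 ≡ 5·7^7 + 5·7^5 + 5·7^4 + 5·7^3 + 5·7^2 + 5·7 + 4 (base 7). Lift 8: 84073324. −1: 84073323.

1937434593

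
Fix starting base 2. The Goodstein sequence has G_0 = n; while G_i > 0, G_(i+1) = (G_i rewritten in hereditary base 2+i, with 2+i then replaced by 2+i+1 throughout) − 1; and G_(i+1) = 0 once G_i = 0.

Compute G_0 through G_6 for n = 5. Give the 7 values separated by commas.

step 0: 5 = 2^2 + 1; sub 3 for 2: 3^3 + 1; = 28; G_1 = 28−1 = 27
step 1: 27 = 3^3; sub 4 for 3: 4^4; = 256; G_2 = 256−1 = 255
step 2: 255 = 3·4^3 + 3·4^2 + 3·4 + 3; sub 5 for 4: 3·5^3 + 3·5^2 + 3·5 + 3; = 468; G_3 = 468−1 = 467
step 3: 467 = 3·5^3 + 3·5^2 + 3·5 + 2; sub 6 for 5: 3·6^3 + 3·6^2 + 3·6 + 2; = 776; G_4 = 776−1 = 775
step 4: 775 = 3·6^3 + 3·6^2 + 3·6 + 1; sub 7 for 6: 3·7^3 + 3·7^2 + 3·7 + 1; = 1198; G_5 = 1198−1 = 1197
step 5: 1197 = 3·7^3 + 3·7^2 + 3·7; sub 8 for 7: 3·8^3 + 3·8^2 + 3·8; = 1752; G_6 = 1752−1 = 1751

5, 27, 255, 467, 775, 1197, 1751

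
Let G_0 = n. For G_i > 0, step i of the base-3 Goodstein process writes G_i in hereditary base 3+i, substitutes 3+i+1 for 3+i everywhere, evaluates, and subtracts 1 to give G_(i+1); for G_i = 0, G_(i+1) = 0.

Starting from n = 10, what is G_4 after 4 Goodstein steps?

base 3: 10 = 3^2 + 1; at 4: 4^2 + 1 = 17; next = 16
base 4: 16 = 4^2; at 5: 5^2 = 25; next = 24
base 5: 24 = 4·5 + 4; at 6: 4·6 + 4 = 28; next = 27
base 6: 27 = 4·6 + 3; at 7: 4·7 + 3 = 31; next = 30
base 7: 30 = 4·7 + 2; at 8: 4·8 + 2 = 34; next = 33

30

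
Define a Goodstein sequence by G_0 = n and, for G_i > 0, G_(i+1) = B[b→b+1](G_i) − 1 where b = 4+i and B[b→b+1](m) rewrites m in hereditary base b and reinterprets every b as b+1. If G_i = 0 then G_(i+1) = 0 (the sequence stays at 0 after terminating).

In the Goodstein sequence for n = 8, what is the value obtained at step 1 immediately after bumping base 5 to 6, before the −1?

10

(0) 8|_4 = 2·4 ↦ 2·5|_5 = 10 ⇒ 9
(1) 9|_5 = 5 + 4 ↦ 6 + 4|_6 = 10 ⇒ 9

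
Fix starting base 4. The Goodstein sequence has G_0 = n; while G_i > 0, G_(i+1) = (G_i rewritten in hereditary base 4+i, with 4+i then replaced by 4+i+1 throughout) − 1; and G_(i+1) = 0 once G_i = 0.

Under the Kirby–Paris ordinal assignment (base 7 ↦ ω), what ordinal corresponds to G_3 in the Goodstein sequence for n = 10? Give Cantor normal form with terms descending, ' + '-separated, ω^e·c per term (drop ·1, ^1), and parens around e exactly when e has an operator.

ω + 6

G_0=10  [base 4] 2·4 + 2  →[4↦5]→  2·5 + 2 = 12  −1 ⇒ G_1=11
G_1=11  [base 5] 2·5 + 1  →[5↦6]→  2·6 + 1 = 13  −1 ⇒ G_2=12
G_2=12  [base 6] 2·6  →[6↦7]→  2·7 = 14  −1 ⇒ G_3=13
G_3=13  [base 7] 7 + 6  →[7↦8]→  8 + 6 = 14  −1 ⇒ G_4=13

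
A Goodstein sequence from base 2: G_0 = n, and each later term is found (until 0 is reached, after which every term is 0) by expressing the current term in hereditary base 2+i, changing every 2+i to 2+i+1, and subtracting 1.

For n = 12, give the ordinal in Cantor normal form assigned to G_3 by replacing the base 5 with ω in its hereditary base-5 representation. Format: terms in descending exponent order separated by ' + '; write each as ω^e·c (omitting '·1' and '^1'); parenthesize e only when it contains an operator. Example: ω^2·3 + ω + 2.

ω^(ω + 1) + ω^2·2 + ω·2

G_0=12  [base 2] 2^(2 + 1) + 2^2  →[2↦3]→  3^(3 + 1) + 3^3 = 108  −1 ⇒ G_1=107
G_1=107  [base 3] 3^(3 + 1) + 2·3^2 + 2·3 + 2  →[3↦4]→  4^(4 + 1) + 2·4^2 + 2·4 + 2 = 1066  −1 ⇒ G_2=1065
G_2=1065  [base 4] 4^(4 + 1) + 2·4^2 + 2·4 + 1  →[4↦5]→  5^(5 + 1) + 2·5^2 + 2·5 + 1 = 15686  −1 ⇒ G_3=15685
G_3=15685  [base 5] 5^(5 + 1) + 2·5^2 + 2·5  →[5↦6]→  6^(6 + 1) + 2·6^2 + 2·6 = 280020  −1 ⇒ G_4=280019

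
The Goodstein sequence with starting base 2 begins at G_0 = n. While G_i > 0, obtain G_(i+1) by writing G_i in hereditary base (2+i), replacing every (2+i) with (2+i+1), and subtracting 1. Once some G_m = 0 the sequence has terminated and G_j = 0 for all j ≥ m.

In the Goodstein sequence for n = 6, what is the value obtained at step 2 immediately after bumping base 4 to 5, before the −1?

3126

6 —HB2→ 2^2 + 2 —bump→ 3^3 + 3 = 30 —(−1)→ 29
29 —HB3→ 3^3 + 2 —bump→ 4^4 + 2 = 258 —(−1)→ 257
257 —HB4→ 4^4 + 1 —bump→ 5^5 + 1 = 3126 —(−1)→ 3125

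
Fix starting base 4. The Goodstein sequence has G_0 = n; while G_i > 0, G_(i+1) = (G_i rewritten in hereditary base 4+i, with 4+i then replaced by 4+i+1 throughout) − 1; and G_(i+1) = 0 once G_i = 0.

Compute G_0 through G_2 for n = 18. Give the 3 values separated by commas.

G_0=18  [base 4] 4^2 + 2  →[4↦5]→  5^2 + 2 = 27  −1 ⇒ G_1=26
G_1=26  [base 5] 5^2 + 1  →[5↦6]→  6^2 + 1 = 37  −1 ⇒ G_2=36

18, 26, 36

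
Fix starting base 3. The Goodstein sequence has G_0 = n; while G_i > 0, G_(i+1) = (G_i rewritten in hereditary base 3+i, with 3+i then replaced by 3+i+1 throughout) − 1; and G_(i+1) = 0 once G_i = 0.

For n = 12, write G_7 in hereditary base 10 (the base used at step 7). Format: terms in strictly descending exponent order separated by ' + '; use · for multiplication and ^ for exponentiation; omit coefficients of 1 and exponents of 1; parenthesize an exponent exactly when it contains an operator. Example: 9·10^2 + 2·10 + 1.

7·10 + 5

i=0: 12 = 3^2 + 3 (b=3); 3→4: 4^2 + 4 = 20; 20−1 = 19
i=1: 19 = 4^2 + 3 (b=4); 4→5: 5^2 + 3 = 28; 28−1 = 27
i=2: 27 = 5^2 + 2 (b=5); 5→6: 6^2 + 2 = 38; 38−1 = 37
i=3: 37 = 6^2 + 1 (b=6); 6→7: 7^2 + 1 = 50; 50−1 = 49
i=4: 49 = 7^2 (b=7); 7→8: 8^2 = 64; 64−1 = 63
i=5: 63 = 7·8 + 7 (b=8); 8→9: 7·9 + 7 = 70; 70−1 = 69
i=6: 69 = 7·9 + 6 (b=9); 9→10: 7·10 + 6 = 76; 76−1 = 75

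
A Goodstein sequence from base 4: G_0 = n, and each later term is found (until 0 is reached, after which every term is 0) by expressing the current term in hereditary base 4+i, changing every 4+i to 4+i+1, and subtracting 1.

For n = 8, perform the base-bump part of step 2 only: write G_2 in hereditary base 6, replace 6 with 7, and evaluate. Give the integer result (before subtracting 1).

step 0: 8 = 2·4; sub 5 for 4: 2·5; = 10; G_1 = 10−1 = 9
step 1: 9 = 5 + 4; sub 6 for 5: 6 + 4; = 10; G_2 = 10−1 = 9
step 2: 9 = 6 + 3; sub 7 for 6: 7 + 3; = 10; G_3 = 10−1 = 9

10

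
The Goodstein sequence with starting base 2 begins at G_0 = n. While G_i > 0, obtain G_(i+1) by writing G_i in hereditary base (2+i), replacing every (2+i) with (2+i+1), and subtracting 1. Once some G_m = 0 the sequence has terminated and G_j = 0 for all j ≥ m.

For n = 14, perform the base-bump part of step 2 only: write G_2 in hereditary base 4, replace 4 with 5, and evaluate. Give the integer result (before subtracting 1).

18751

[0] 14 ≡ 2^(2 + 1) + 2^2 + 2 (base 2). Lift 3: 111. −1: 110.
[1] 110 ≡ 3^(3 + 1) + 3^3 + 2 (base 3). Lift 4: 1282. −1: 1281.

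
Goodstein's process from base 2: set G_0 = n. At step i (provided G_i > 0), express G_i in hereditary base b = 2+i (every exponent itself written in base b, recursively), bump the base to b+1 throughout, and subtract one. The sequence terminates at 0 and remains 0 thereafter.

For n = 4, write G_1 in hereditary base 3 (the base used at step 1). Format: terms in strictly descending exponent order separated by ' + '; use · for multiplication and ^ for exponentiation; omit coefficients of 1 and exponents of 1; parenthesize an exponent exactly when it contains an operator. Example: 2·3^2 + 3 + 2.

i=0: 4 = 2^2 (b=2); 2→3: 3^3 = 27; 27−1 = 26
i=1: 26 = 2·3^2 + 2·3 + 2 (b=3); 3→4: 2·4^2 + 2·4 + 2 = 42; 42−1 = 41

2·3^2 + 2·3 + 2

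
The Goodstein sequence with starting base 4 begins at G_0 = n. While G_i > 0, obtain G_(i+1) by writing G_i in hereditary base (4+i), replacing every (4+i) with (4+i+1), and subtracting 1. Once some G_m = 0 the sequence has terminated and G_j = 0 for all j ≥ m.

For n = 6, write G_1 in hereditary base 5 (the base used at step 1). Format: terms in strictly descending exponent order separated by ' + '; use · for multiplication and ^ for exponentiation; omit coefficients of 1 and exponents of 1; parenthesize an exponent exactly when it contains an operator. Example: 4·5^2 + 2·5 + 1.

i=0: 6 = 4 + 2 (b=4); 4→5: 5 + 2 = 7; 7−1 = 6
i=1: 6 = 5 + 1 (b=5); 5→6: 6 + 1 = 7; 7−1 = 6

5 + 1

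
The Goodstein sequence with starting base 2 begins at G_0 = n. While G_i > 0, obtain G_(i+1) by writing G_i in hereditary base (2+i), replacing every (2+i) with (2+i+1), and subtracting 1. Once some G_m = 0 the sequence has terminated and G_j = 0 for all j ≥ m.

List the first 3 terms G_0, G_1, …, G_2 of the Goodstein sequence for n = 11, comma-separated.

11 —HB2→ 2^(2 + 1) + 2 + 1 —bump→ 3^(3 + 1) + 3 + 1 = 85 —(−1)→ 84
84 —HB3→ 3^(3 + 1) + 3 —bump→ 4^(4 + 1) + 4 = 1028 —(−1)→ 1027

11, 84, 1027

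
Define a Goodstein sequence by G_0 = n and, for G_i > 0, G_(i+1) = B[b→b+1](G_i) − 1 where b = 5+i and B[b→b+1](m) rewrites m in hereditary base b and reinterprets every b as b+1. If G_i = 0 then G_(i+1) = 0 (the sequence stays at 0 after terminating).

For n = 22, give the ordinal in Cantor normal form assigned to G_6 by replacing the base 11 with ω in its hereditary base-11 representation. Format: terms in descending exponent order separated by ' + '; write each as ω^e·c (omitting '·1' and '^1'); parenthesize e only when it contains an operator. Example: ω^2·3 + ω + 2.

ω·3 + 4

i=0: 22 = 4·5 + 2 (b=5); 5→6: 4·6 + 2 = 26; 26−1 = 25
i=1: 25 = 4·6 + 1 (b=6); 6→7: 4·7 + 1 = 29; 29−1 = 28
i=2: 28 = 4·7 (b=7); 7→8: 4·8 = 32; 32−1 = 31
i=3: 31 = 3·8 + 7 (b=8); 8→9: 3·9 + 7 = 34; 34−1 = 33
i=4: 33 = 3·9 + 6 (b=9); 9→10: 3·10 + 6 = 36; 36−1 = 35
i=5: 35 = 3·10 + 5 (b=10); 10→11: 3·11 + 5 = 38; 38−1 = 37
i=6: 37 = 3·11 + 4 (b=11); 11→12: 3·12 + 4 = 40; 40−1 = 39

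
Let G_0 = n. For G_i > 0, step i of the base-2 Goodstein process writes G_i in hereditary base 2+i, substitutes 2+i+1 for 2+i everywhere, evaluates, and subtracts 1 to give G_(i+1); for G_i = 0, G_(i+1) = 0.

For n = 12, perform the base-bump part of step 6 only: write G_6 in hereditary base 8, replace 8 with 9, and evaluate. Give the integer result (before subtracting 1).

3486784575

base 2: 12 = 2^(2 + 1) + 2^2; at 3: 3^(3 + 1) + 3^3 = 108; next = 107
base 3: 107 = 3^(3 + 1) + 2·3^2 + 2·3 + 2; at 4: 4^(4 + 1) + 2·4^2 + 2·4 + 2 = 1066; next = 1065
base 4: 1065 = 4^(4 + 1) + 2·4^2 + 2·4 + 1; at 5: 5^(5 + 1) + 2·5^2 + 2·5 + 1 = 15686; next = 15685
base 5: 15685 = 5^(5 + 1) + 2·5^2 + 2·5; at 6: 6^(6 + 1) + 2·6^2 + 2·6 = 280020; next = 280019
base 6: 280019 = 6^(6 + 1) + 2·6^2 + 6 + 5; at 7: 7^(7 + 1) + 2·7^2 + 7 + 5 = 5764911; next = 5764910
base 7: 5764910 = 7^(7 + 1) + 2·7^2 + 7 + 4; at 8: 8^(8 + 1) + 2·8^2 + 8 + 4 = 134217868; next = 134217867
base 8: 134217867 = 8^(8 + 1) + 2·8^2 + 8 + 3; at 9: 9^(9 + 1) + 2·9^2 + 9 + 3 = 3486784575; next = 3486784574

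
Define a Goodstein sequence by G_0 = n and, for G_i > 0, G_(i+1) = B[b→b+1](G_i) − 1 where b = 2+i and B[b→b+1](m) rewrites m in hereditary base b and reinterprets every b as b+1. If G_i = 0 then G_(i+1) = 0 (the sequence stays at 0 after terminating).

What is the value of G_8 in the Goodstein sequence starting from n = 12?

(0) 12|_2 = 2^(2 + 1) + 2^2 ↦ 3^(3 + 1) + 3^3|_3 = 108 ⇒ 107
(1) 107|_3 = 3^(3 + 1) + 2·3^2 + 2·3 + 2 ↦ 4^(4 + 1) + 2·4^2 + 2·4 + 2|_4 = 1066 ⇒ 1065
(2) 1065|_4 = 4^(4 + 1) + 2·4^2 + 2·4 + 1 ↦ 5^(5 + 1) + 2·5^2 + 2·5 + 1|_5 = 15686 ⇒ 15685
(3) 15685|_5 = 5^(5 + 1) + 2·5^2 + 2·5 ↦ 6^(6 + 1) + 2·6^2 + 2·6|_6 = 280020 ⇒ 280019
(4) 280019|_6 = 6^(6 + 1) + 2·6^2 + 6 + 5 ↦ 7^(7 + 1) + 2·7^2 + 7 + 5|_7 = 5764911 ⇒ 5764910
(5) 5764910|_7 = 7^(7 + 1) + 2·7^2 + 7 + 4 ↦ 8^(8 + 1) + 2·8^2 + 8 + 4|_8 = 134217868 ⇒ 134217867
(6) 134217867|_8 = 8^(8 + 1) + 2·8^2 + 8 + 3 ↦ 9^(9 + 1) + 2·9^2 + 9 + 3|_9 = 3486784575 ⇒ 3486784574
(7) 3486784574|_9 = 9^(9 + 1) + 2·9^2 + 9 + 2 ↦ 10^(10 + 1) + 2·10^2 + 10 + 2|_10 = 100000000212 ⇒ 100000000211

100000000211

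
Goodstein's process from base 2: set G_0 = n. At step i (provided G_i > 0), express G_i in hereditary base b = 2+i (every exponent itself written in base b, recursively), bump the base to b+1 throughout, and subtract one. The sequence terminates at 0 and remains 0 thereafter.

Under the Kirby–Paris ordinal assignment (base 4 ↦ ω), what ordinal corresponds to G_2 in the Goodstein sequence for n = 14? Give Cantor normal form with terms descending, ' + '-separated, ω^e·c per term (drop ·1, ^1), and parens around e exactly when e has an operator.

14 —HB2→ 2^(2 + 1) + 2^2 + 2 —bump→ 3^(3 + 1) + 3^3 + 3 = 111 —(−1)→ 110
110 —HB3→ 3^(3 + 1) + 3^3 + 2 —bump→ 4^(4 + 1) + 4^4 + 2 = 1282 —(−1)→ 1281
1281 —HB4→ 4^(4 + 1) + 4^4 + 1 —bump→ 5^(5 + 1) + 5^5 + 1 = 18751 —(−1)→ 18750

ω^(ω + 1) + ω^ω + 1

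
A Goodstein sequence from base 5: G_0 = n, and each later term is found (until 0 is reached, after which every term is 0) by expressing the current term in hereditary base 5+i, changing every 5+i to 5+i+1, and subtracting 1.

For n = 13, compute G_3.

16

(0) 13|_5 = 2·5 + 3 ↦ 2·6 + 3|_6 = 15 ⇒ 14
(1) 14|_6 = 2·6 + 2 ↦ 2·7 + 2|_7 = 16 ⇒ 15
(2) 15|_7 = 2·7 + 1 ↦ 2·8 + 1|_8 = 17 ⇒ 16
(3) 16|_8 = 2·8 ↦ 2·9|_9 = 18 ⇒ 17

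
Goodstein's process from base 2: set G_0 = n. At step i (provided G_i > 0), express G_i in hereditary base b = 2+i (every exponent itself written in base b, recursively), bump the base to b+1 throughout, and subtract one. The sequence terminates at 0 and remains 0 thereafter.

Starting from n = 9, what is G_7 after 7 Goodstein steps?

1162263921

[0] 9 ≡ 2^(2 + 1) + 1 (base 2). Lift 3: 82. −1: 81.
[1] 81 ≡ 3^(3 + 1) (base 3). Lift 4: 1024. −1: 1023.
[2] 1023 ≡ 3·4^4 + 3·4^3 + 3·4^2 + 3·4 + 3 (base 4). Lift 5: 9843. −1: 9842.
[3] 9842 ≡ 3·5^5 + 3·5^3 + 3·5^2 + 3·5 + 2 (base 5). Lift 6: 140744. −1: 140743.
[4] 140743 ≡ 3·6^6 + 3·6^3 + 3·6^2 + 3·6 + 1 (base 6). Lift 7: 2471827. −1: 2471826.
[5] 2471826 ≡ 3·7^7 + 3·7^3 + 3·7^2 + 3·7 (base 7). Lift 8: 50333400. −1: 50333399.
[6] 50333399 ≡ 3·8^8 + 3·8^3 + 3·8^2 + 2·8 + 7 (base 8). Lift 9: 1162263922. −1: 1162263921.
[7] 1162263921 ≡ 3·9^9 + 3·9^3 + 3·9^2 + 2·9 + 6 (base 9). Lift 10: 30000003326. −1: 30000003325.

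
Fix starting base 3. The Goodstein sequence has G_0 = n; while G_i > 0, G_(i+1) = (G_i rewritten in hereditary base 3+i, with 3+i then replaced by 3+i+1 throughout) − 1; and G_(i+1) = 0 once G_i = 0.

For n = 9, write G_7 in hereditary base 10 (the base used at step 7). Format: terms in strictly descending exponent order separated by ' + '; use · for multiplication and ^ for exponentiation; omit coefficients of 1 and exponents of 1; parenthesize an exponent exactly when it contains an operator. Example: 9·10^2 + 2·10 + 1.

9 —HB3→ 3^2 —bump→ 4^2 = 16 —(−1)→ 15
15 —HB4→ 3·4 + 3 —bump→ 3·5 + 3 = 18 —(−1)→ 17
17 —HB5→ 3·5 + 2 —bump→ 3·6 + 2 = 20 —(−1)→ 19
19 —HB6→ 3·6 + 1 —bump→ 3·7 + 1 = 22 —(−1)→ 21
21 —HB7→ 3·7 —bump→ 3·8 = 24 —(−1)→ 23
23 —HB8→ 2·8 + 7 —bump→ 2·9 + 7 = 25 —(−1)→ 24
24 —HB9→ 2·9 + 6 —bump→ 2·10 + 6 = 26 —(−1)→ 25

2·10 + 5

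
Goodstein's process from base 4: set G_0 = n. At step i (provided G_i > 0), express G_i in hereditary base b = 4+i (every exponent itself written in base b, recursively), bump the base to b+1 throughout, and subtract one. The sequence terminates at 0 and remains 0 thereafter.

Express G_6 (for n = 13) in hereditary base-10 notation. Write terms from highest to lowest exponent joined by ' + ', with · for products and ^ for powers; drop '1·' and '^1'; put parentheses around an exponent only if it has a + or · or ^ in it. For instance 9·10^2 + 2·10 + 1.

base 4: 13 = 3·4 + 1; at 5: 3·5 + 1 = 16; next = 15
base 5: 15 = 3·5; at 6: 3·6 = 18; next = 17
base 6: 17 = 2·6 + 5; at 7: 2·7 + 5 = 19; next = 18
base 7: 18 = 2·7 + 4; at 8: 2·8 + 4 = 20; next = 19
base 8: 19 = 2·8 + 3; at 9: 2·9 + 3 = 21; next = 20
base 9: 20 = 2·9 + 2; at 10: 2·10 + 2 = 22; next = 21
base 10: 21 = 2·10 + 1; at 11: 2·11 + 1 = 23; next = 22

2·10 + 1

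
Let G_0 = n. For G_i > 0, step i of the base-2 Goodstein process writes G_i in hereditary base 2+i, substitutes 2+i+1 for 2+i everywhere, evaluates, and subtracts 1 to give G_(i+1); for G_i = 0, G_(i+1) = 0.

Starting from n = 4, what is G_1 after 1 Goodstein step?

i=0: 4 = 2^2 (b=2); 2→3: 3^3 = 27; 27−1 = 26
i=1: 26 = 2·3^2 + 2·3 + 2 (b=3); 3→4: 2·4^2 + 2·4 + 2 = 42; 42−1 = 41

26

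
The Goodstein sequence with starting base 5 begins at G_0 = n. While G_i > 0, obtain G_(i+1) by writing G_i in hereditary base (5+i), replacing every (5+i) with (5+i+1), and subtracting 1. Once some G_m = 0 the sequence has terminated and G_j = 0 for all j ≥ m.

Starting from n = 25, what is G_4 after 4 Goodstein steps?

47

25 —HB5→ 5^2 —bump→ 6^2 = 36 —(−1)→ 35
35 —HB6→ 5·6 + 5 —bump→ 5·7 + 5 = 40 —(−1)→ 39
39 —HB7→ 5·7 + 4 —bump→ 5·8 + 4 = 44 —(−1)→ 43
43 —HB8→ 5·8 + 3 —bump→ 5·9 + 3 = 48 —(−1)→ 47
47 —HB9→ 5·9 + 2 —bump→ 5·10 + 2 = 52 —(−1)→ 51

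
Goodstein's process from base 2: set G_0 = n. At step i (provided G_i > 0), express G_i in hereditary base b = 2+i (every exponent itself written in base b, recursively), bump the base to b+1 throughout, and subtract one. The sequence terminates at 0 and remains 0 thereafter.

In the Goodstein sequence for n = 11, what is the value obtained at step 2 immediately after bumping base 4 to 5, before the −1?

15628

[0] 11 ≡ 2^(2 + 1) + 2 + 1 (base 2). Lift 3: 85. −1: 84.
[1] 84 ≡ 3^(3 + 1) + 3 (base 3). Lift 4: 1028. −1: 1027.
[2] 1027 ≡ 4^(4 + 1) + 3 (base 4). Lift 5: 15628. −1: 15627.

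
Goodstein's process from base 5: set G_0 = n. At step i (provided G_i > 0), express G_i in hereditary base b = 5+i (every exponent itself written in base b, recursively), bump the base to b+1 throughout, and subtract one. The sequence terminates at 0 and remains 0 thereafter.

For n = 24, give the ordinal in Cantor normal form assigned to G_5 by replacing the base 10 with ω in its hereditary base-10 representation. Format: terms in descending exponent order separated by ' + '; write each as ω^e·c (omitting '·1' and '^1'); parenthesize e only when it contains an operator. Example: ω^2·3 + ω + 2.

G_0=24  [base 5] 4·5 + 4  →[5↦6]→  4·6 + 4 = 28  −1 ⇒ G_1=27
G_1=27  [base 6] 4·6 + 3  →[6↦7]→  4·7 + 3 = 31  −1 ⇒ G_2=30
G_2=30  [base 7] 4·7 + 2  →[7↦8]→  4·8 + 2 = 34  −1 ⇒ G_3=33
G_3=33  [base 8] 4·8 + 1  →[8↦9]→  4·9 + 1 = 37  −1 ⇒ G_4=36
G_4=36  [base 9] 4·9  →[9↦10]→  4·10 = 40  −1 ⇒ G_5=39
G_5=39  [base 10] 3·10 + 9  →[10↦11]→  3·11 + 9 = 42  −1 ⇒ G_6=41

ω·3 + 9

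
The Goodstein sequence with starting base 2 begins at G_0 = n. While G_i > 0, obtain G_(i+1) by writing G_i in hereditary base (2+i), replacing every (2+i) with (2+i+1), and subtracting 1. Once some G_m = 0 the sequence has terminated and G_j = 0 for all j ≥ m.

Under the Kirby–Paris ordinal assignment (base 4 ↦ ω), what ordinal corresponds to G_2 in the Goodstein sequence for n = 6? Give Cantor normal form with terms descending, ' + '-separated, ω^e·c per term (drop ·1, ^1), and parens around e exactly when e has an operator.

G_0 = 6. HB_2(6) = 2^2 + 2. Bump = 30. G_1 = 29.
G_1 = 29. HB_3(29) = 3^3 + 2. Bump = 258. G_2 = 257.
G_2 = 257. HB_4(257) = 4^4 + 1. Bump = 3126. G_3 = 3125.

ω^ω + 1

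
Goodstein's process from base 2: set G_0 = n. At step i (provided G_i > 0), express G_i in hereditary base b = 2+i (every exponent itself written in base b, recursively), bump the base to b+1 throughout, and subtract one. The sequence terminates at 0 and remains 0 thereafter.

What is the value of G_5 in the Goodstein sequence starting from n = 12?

(0) 12|_2 = 2^(2 + 1) + 2^2 ↦ 3^(3 + 1) + 3^3|_3 = 108 ⇒ 107
(1) 107|_3 = 3^(3 + 1) + 2·3^2 + 2·3 + 2 ↦ 4^(4 + 1) + 2·4^2 + 2·4 + 2|_4 = 1066 ⇒ 1065
(2) 1065|_4 = 4^(4 + 1) + 2·4^2 + 2·4 + 1 ↦ 5^(5 + 1) + 2·5^2 + 2·5 + 1|_5 = 15686 ⇒ 15685
(3) 15685|_5 = 5^(5 + 1) + 2·5^2 + 2·5 ↦ 6^(6 + 1) + 2·6^2 + 2·6|_6 = 280020 ⇒ 280019
(4) 280019|_6 = 6^(6 + 1) + 2·6^2 + 6 + 5 ↦ 7^(7 + 1) + 2·7^2 + 7 + 5|_7 = 5764911 ⇒ 5764910
(5) 5764910|_7 = 7^(7 + 1) + 2·7^2 + 7 + 4 ↦ 8^(8 + 1) + 2·8^2 + 8 + 4|_8 = 134217868 ⇒ 134217867

5764910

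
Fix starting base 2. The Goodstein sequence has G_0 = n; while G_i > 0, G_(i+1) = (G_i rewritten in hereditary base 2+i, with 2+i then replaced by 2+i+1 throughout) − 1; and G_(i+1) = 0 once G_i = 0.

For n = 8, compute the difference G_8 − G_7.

i=0: 8 = 2^(2 + 1) (b=2); 2→3: 3^(3 + 1) = 81; 81−1 = 80
i=1: 80 = 2·3^3 + 2·3^2 + 2·3 + 2 (b=3); 3→4: 2·4^4 + 2·4^2 + 2·4 + 2 = 554; 554−1 = 553
i=2: 553 = 2·4^4 + 2·4^2 + 2·4 + 1 (b=4); 4→5: 2·5^5 + 2·5^2 + 2·5 + 1 = 6311; 6311−1 = 6310
i=3: 6310 = 2·5^5 + 2·5^2 + 2·5 (b=5); 5→6: 2·6^6 + 2·6^2 + 2·6 = 93396; 93396−1 = 93395
i=4: 93395 = 2·6^6 + 2·6^2 + 6 + 5 (b=6); 6→7: 2·7^7 + 2·7^2 + 7 + 5 = 1647196; 1647196−1 = 1647195
i=5: 1647195 = 2·7^7 + 2·7^2 + 7 + 4 (b=7); 7→8: 2·8^8 + 2·8^2 + 8 + 4 = 33554572; 33554572−1 = 33554571
i=6: 33554571 = 2·8^8 + 2·8^2 + 8 + 3 (b=8); 8→9: 2·9^9 + 2·9^2 + 9 + 3 = 774841152; 774841152−1 = 774841151
i=7: 774841151 = 2·9^9 + 2·9^2 + 9 + 2 (b=9); 9→10: 2·10^10 + 2·10^2 + 10 + 2 = 20000000212; 20000000212−1 = 20000000211

19225159060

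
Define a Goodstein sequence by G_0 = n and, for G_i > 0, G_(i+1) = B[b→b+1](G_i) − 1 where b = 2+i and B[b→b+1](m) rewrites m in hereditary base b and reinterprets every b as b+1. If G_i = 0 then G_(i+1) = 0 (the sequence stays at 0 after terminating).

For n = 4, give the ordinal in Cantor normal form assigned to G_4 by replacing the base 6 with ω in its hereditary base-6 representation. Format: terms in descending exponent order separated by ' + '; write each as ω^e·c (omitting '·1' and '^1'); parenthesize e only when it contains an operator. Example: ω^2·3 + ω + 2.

ω^2·2 + ω + 5

G_0 = 4. HB_2(4) = 2^2. Bump = 27. G_1 = 26.
G_1 = 26. HB_3(26) = 2·3^2 + 2·3 + 2. Bump = 42. G_2 = 41.
G_2 = 41. HB_4(41) = 2·4^2 + 2·4 + 1. Bump = 61. G_3 = 60.
G_3 = 60. HB_5(60) = 2·5^2 + 2·5. Bump = 84. G_4 = 83.
G_4 = 83. HB_6(83) = 2·6^2 + 6 + 5. Bump = 110. G_5 = 109.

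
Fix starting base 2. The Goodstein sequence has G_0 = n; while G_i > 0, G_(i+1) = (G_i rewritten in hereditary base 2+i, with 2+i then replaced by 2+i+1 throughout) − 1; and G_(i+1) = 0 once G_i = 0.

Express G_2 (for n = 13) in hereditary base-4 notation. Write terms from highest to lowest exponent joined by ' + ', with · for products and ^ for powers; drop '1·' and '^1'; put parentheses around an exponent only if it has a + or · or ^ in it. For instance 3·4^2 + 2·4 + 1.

G_0=13  [base 2] 2^(2 + 1) + 2^2 + 1  →[2↦3]→  3^(3 + 1) + 3^3 + 1 = 109  −1 ⇒ G_1=108
G_1=108  [base 3] 3^(3 + 1) + 3^3  →[3↦4]→  4^(4 + 1) + 4^4 = 1280  −1 ⇒ G_2=1279

4^(4 + 1) + 3·4^3 + 3·4^2 + 3·4 + 3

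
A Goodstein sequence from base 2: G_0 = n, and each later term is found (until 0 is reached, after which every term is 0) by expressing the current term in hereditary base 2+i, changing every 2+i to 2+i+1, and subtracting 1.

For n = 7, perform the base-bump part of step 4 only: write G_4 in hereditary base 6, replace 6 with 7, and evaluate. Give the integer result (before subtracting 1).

823544

G_0 = 7. HB_2(7) = 2^2 + 2 + 1. Bump = 31. G_1 = 30.
G_1 = 30. HB_3(30) = 3^3 + 3. Bump = 260. G_2 = 259.
G_2 = 259. HB_4(259) = 4^4 + 3. Bump = 3128. G_3 = 3127.
G_3 = 3127. HB_5(3127) = 5^5 + 2. Bump = 46658. G_4 = 46657.
G_4 = 46657. HB_6(46657) = 6^6 + 1. Bump = 823544. G_5 = 823543.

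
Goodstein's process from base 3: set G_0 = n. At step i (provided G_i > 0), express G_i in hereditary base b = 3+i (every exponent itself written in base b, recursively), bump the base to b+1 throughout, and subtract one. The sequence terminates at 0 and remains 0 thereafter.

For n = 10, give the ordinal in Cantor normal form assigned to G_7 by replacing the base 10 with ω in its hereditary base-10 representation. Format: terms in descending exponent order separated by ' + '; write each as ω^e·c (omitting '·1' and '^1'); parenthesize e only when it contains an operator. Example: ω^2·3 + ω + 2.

ω·3 + 9

[0] 10 ≡ 3^2 + 1 (base 3). Lift 4: 17. −1: 16.
[1] 16 ≡ 4^2 (base 4). Lift 5: 25. −1: 24.
[2] 24 ≡ 4·5 + 4 (base 5). Lift 6: 28. −1: 27.
[3] 27 ≡ 4·6 + 3 (base 6). Lift 7: 31. −1: 30.
[4] 30 ≡ 4·7 + 2 (base 7). Lift 8: 34. −1: 33.
[5] 33 ≡ 4·8 + 1 (base 8). Lift 9: 37. −1: 36.
[6] 36 ≡ 4·9 (base 9). Lift 10: 40. −1: 39.
[7] 39 ≡ 3·10 + 9 (base 10). Lift 11: 42. −1: 41.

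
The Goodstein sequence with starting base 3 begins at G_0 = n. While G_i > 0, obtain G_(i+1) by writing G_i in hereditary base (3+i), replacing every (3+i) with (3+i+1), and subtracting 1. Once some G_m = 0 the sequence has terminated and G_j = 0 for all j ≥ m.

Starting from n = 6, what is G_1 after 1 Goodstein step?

[0] 6 ≡ 2·3 (base 3). Lift 4: 8. −1: 7.
[1] 7 ≡ 4 + 3 (base 4). Lift 5: 8. −1: 7.

7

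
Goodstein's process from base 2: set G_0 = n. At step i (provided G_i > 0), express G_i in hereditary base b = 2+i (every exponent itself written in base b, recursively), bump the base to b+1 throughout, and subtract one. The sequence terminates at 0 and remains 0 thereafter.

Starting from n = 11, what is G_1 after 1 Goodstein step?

84

i=0: 11 = 2^(2 + 1) + 2 + 1 (b=2); 2→3: 3^(3 + 1) + 3 + 1 = 85; 85−1 = 84
i=1: 84 = 3^(3 + 1) + 3 (b=3); 3→4: 4^(4 + 1) + 4 = 1028; 1028−1 = 1027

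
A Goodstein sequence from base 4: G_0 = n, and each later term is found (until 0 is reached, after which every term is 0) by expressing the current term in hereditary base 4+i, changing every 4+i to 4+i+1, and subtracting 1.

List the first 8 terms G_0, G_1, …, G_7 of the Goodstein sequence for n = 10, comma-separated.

10 —HB4→ 2·4 + 2 —bump→ 2·5 + 2 = 12 —(−1)→ 11
11 —HB5→ 2·5 + 1 —bump→ 2·6 + 1 = 13 —(−1)→ 12
12 —HB6→ 2·6 —bump→ 2·7 = 14 —(−1)→ 13
13 —HB7→ 7 + 6 —bump→ 8 + 6 = 14 —(−1)→ 13
13 —HB8→ 8 + 5 —bump→ 9 + 5 = 14 —(−1)→ 13
13 —HB9→ 9 + 4 —bump→ 10 + 4 = 14 —(−1)→ 13
13 —HB10→ 10 + 3 —bump→ 11 + 3 = 14 —(−1)→ 13

10, 11, 12, 13, 13, 13, 13, 13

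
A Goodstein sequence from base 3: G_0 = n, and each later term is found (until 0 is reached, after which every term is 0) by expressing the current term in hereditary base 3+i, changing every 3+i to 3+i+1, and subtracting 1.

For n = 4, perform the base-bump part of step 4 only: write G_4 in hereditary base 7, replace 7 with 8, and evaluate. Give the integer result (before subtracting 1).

2

base 3: 4 = 3 + 1; at 4: 4 + 1 = 5; next = 4
base 4: 4 = 4; at 5: 5 = 5; next = 4
base 5: 4 = 4; at 6: 4 = 4; next = 3
base 6: 3 = 3; at 7: 3 = 3; next = 2
base 7: 2 = 2; at 8: 2 = 2; next = 1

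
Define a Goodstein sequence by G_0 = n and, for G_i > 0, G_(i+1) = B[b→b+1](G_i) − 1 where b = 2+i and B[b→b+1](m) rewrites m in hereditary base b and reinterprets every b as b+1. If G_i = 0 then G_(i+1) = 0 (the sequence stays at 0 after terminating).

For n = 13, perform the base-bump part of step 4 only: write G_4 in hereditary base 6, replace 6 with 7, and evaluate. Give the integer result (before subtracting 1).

5765999

(0) 13|_2 = 2^(2 + 1) + 2^2 + 1 ↦ 3^(3 + 1) + 3^3 + 1|_3 = 109 ⇒ 108
(1) 108|_3 = 3^(3 + 1) + 3^3 ↦ 4^(4 + 1) + 4^4|_4 = 1280 ⇒ 1279
(2) 1279|_4 = 4^(4 + 1) + 3·4^3 + 3·4^2 + 3·4 + 3 ↦ 5^(5 + 1) + 3·5^3 + 3·5^2 + 3·5 + 3|_5 = 16093 ⇒ 16092
(3) 16092|_5 = 5^(5 + 1) + 3·5^3 + 3·5^2 + 3·5 + 2 ↦ 6^(6 + 1) + 3·6^3 + 3·6^2 + 3·6 + 2|_6 = 280712 ⇒ 280711
(4) 280711|_6 = 6^(6 + 1) + 3·6^3 + 3·6^2 + 3·6 + 1 ↦ 7^(7 + 1) + 3·7^3 + 3·7^2 + 3·7 + 1|_7 = 5765999 ⇒ 5765998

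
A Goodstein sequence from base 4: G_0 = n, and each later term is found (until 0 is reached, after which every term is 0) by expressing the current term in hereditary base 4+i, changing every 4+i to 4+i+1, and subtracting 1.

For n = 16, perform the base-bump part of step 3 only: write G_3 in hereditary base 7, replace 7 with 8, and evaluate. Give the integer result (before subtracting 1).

i=0: 16 = 4^2 (b=4); 4→5: 5^2 = 25; 25−1 = 24
i=1: 24 = 4·5 + 4 (b=5); 5→6: 4·6 + 4 = 28; 28−1 = 27
i=2: 27 = 4·6 + 3 (b=6); 6→7: 4·7 + 3 = 31; 31−1 = 30
i=3: 30 = 4·7 + 2 (b=7); 7→8: 4·8 + 2 = 34; 34−1 = 33

34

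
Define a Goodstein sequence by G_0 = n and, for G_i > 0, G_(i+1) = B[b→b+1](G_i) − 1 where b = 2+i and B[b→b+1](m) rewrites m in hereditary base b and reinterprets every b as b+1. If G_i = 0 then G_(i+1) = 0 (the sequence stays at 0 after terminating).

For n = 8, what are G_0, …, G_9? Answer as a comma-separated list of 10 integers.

(0) 8|_2 = 2^(2 + 1) ↦ 3^(3 + 1)|_3 = 81 ⇒ 80
(1) 80|_3 = 2·3^3 + 2·3^2 + 2·3 + 2 ↦ 2·4^4 + 2·4^2 + 2·4 + 2|_4 = 554 ⇒ 553
(2) 553|_4 = 2·4^4 + 2·4^2 + 2·4 + 1 ↦ 2·5^5 + 2·5^2 + 2·5 + 1|_5 = 6311 ⇒ 6310
(3) 6310|_5 = 2·5^5 + 2·5^2 + 2·5 ↦ 2·6^6 + 2·6^2 + 2·6|_6 = 93396 ⇒ 93395
(4) 93395|_6 = 2·6^6 + 2·6^2 + 6 + 5 ↦ 2·7^7 + 2·7^2 + 7 + 5|_7 = 1647196 ⇒ 1647195
(5) 1647195|_7 = 2·7^7 + 2·7^2 + 7 + 4 ↦ 2·8^8 + 2·8^2 + 8 + 4|_8 = 33554572 ⇒ 33554571
(6) 33554571|_8 = 2·8^8 + 2·8^2 + 8 + 3 ↦ 2·9^9 + 2·9^2 + 9 + 3|_9 = 774841152 ⇒ 774841151
(7) 774841151|_9 = 2·9^9 + 2·9^2 + 9 + 2 ↦ 2·10^10 + 2·10^2 + 10 + 2|_10 = 20000000212 ⇒ 20000000211
(8) 20000000211|_10 = 2·10^10 + 2·10^2 + 10 + 1 ↦ 2·11^11 + 2·11^2 + 11 + 1|_11 = 570623341476 ⇒ 570623341475

8, 80, 553, 6310, 93395, 1647195, 33554571, 774841151, 20000000211, 570623341475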